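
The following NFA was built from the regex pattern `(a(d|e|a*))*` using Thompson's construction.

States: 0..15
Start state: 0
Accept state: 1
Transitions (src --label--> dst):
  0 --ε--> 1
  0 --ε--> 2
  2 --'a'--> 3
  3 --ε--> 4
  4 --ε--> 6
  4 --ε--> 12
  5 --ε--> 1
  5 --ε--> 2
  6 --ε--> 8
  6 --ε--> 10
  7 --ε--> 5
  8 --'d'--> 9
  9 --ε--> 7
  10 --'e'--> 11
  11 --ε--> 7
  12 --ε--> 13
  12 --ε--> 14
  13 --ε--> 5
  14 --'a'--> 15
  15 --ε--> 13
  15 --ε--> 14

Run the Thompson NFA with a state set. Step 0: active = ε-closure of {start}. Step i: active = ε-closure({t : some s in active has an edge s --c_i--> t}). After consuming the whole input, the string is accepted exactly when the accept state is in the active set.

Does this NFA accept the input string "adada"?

S₀ = ε-closure({0}) = {0,1,2}
'a' @ 1: {1,2,3,4,5,6,8,10,12,13,14}  (accept∈set)
'd' @ 2: {1,2,5,7,9}  (accept∈set)
'a' @ 3: {1,2,3,4,5,6,8,10,12,13,14}  (accept∈set)
'd' @ 4: {1,2,5,7,9}  (accept∈set)
'a' @ 5: {1,2,3,4,5,6,8,10,12,13,14}  (accept∈set)
final: {1,2,3,4,5,6,8,10,12,13,14}; accept 1 in set

Answer: ACCEPT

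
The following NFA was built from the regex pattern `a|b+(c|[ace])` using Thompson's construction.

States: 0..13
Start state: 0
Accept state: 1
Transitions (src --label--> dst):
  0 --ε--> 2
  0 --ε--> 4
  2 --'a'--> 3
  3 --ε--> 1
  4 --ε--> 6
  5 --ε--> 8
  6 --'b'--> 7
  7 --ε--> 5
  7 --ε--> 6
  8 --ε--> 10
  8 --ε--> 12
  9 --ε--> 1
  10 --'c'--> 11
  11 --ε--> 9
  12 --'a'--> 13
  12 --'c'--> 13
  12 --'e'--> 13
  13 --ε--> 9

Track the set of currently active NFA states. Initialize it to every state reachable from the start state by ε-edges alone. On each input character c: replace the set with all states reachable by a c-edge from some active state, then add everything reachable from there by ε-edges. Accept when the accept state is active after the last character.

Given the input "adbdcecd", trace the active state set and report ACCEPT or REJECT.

Answer: REJECT

Derivation:
start: ε-closure({0}) = {0,2,4,6}
'a' @ 1: {1,3}  (accept∈set)
'd' @ 2: {}  — no active states
rest 'bdcecd' ignored (set empty)
end set {} — state 1 not in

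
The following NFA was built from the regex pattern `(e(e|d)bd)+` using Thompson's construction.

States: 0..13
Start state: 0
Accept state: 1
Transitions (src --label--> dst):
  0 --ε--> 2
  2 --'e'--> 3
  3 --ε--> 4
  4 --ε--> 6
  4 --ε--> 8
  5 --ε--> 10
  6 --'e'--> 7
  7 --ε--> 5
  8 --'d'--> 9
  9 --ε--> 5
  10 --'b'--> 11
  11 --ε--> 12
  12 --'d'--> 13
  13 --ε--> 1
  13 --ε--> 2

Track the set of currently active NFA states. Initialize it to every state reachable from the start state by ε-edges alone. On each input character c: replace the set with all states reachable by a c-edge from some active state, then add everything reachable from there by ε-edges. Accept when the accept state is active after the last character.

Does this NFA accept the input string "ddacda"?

Answer: REJECT

Steps:
start: ε-closure({0}) = {0,2}
'd' @ 1: {}  — state set empty
rest 'dacda' ignored (set empty)
end set {} — state 1 not in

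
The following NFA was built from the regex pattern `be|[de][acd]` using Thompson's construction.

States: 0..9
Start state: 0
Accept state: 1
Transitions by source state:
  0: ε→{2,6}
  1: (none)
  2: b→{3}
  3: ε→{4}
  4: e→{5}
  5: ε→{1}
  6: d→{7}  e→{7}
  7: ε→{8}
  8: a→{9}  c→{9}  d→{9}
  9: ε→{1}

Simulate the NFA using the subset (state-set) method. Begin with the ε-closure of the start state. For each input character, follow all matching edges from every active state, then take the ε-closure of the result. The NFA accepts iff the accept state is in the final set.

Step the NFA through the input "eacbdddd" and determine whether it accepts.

Answer: REJECT

Derivation:
initial (ε-close {0}): {0,2,6}
'e' @ 1: {7,8}
'a' @ 2: {1,9}  ✓accept
'c' @ 3: {}  — state set empty
rest 'bdddd' ignored (set empty)
end set {} — state 1 not in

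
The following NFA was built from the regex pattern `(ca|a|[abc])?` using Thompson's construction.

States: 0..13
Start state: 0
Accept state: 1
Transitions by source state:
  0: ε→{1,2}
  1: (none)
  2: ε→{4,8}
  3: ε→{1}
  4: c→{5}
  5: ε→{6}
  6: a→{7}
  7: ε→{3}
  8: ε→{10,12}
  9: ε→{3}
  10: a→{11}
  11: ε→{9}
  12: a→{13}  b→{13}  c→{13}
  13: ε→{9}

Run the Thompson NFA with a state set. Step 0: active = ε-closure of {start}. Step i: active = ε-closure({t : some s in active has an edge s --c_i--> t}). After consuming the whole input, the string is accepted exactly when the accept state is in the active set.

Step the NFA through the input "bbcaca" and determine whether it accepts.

Answer: REJECT

Steps:
S₀ = ε-closure({0}) = {0,1,2,4,8,10,12}
'b' @ 1: {1,3,9,13}  [accepting]
'b' @ 2: {}  — dead — no transitions
rest 'caca' ignored (set empty)
final: {}; accept 1 not in set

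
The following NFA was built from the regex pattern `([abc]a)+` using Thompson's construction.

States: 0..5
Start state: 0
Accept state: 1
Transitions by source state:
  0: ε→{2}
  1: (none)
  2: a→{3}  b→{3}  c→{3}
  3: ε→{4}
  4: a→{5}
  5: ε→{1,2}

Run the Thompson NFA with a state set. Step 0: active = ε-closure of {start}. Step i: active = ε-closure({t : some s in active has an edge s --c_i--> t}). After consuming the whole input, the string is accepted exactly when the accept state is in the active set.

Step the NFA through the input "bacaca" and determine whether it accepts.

S₀ = ε-closure({0}) = {0,2}
'b' @ 1: {3,4}
'a' @ 2: {1,2,5}  ✓accept
'c' @ 3: {3,4}
'a' @ 4: {1,2,5}  ✓accept
'c' @ 5: {3,4}
'a' @ 6: {1,2,5}  ✓accept
after full input: {1,2,5}  (accept=1 in)

Answer: ACCEPT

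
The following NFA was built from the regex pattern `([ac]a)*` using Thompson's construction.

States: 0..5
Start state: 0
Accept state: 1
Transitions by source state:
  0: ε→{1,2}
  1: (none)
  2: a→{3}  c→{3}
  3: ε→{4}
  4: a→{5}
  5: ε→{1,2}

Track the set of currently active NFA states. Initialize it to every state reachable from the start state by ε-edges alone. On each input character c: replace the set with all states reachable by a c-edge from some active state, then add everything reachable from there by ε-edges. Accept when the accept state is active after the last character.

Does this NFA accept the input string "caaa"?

Answer: ACCEPT

Steps:
S₀ = ε-closure({0}) = {0,1,2}
'c' @ 1: {3,4}
'a' @ 2: {1,2,5}  ✓accept
'a' @ 3: {3,4}
'a' @ 4: {1,2,5}  ✓accept
after full input: {1,2,5}  (accept=1 in)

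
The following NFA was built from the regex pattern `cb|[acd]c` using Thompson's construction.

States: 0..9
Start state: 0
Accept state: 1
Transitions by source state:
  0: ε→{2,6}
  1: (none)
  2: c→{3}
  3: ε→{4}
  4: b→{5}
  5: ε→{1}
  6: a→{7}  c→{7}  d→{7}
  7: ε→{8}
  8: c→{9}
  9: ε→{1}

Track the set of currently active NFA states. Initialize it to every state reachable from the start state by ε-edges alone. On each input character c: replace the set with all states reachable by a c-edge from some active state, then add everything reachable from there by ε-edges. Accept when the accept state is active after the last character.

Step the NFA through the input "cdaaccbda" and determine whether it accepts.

S₀ = ε-closure({0}) = {0,2,6}
'c' @ 1: {3,4,7,8}
'd' @ 2: {}  — state set empty
rest 'aaccbda' ignored (set empty)
after full input: {}  (accept=1 not in)

Answer: REJECT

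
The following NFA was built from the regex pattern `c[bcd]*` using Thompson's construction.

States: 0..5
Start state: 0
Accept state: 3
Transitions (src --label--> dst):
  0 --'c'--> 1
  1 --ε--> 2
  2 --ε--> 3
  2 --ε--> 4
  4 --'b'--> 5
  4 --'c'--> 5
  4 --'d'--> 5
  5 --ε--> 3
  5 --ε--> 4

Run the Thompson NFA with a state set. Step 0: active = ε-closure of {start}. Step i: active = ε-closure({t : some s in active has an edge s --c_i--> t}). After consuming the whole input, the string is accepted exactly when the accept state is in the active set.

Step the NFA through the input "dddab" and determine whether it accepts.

Answer: REJECT

Steps:
start: ε-closure({0}) = {0}
'd' @ 1: {}  — dead — no transitions
rest 'ddab' ignored (set empty)
after full input: {}  (accept=3 not in)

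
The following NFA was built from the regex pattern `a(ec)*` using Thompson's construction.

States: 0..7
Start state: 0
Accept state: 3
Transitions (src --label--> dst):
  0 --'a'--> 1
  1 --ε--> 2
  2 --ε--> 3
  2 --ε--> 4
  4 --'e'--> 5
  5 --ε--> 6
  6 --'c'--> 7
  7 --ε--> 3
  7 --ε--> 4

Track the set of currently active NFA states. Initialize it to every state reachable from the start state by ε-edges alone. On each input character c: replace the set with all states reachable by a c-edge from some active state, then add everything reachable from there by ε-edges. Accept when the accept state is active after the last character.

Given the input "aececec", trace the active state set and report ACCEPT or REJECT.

Answer: ACCEPT

Trace:
initial (ε-close {0}): {0}
'a' @ 1: {1,2,3,4}  (accept∈set)
'e' @ 2: {5,6}
'c' @ 3: {3,4,7}  (accept∈set)
'e' @ 4: {5,6}
'c' @ 5: {3,4,7}  (accept∈set)
'e' @ 6: {5,6}
'c' @ 7: {3,4,7}  (accept∈set)
final: {3,4,7}; accept 3 in set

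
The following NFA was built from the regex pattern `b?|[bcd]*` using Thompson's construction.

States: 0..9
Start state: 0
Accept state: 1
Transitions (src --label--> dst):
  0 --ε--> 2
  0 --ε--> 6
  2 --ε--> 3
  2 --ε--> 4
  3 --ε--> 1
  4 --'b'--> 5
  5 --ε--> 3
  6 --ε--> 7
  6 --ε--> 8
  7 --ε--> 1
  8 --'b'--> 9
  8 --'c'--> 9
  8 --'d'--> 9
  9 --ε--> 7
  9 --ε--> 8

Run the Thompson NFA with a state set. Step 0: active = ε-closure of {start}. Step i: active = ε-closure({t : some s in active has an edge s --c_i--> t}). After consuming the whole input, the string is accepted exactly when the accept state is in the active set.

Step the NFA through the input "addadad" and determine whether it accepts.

Answer: REJECT

Trace:
initial (ε-close {0}): {0,1,2,3,4,6,7,8}
'a' @ 1: {}  — no active states
rest 'ddadad' ignored (set empty)
after full input: {}  (accept=1 not in)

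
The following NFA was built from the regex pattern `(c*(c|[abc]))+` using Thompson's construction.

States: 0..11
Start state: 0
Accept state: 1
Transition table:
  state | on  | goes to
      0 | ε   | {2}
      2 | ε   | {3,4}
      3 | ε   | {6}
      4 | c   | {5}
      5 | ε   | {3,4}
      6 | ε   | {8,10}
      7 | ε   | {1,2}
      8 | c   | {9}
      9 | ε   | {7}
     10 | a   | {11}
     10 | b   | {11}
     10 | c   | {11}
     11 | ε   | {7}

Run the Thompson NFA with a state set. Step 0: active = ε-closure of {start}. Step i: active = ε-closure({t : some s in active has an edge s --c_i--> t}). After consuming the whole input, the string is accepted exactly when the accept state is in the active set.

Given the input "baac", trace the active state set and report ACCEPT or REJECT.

Answer: ACCEPT

Steps:
initial (ε-close {0}): {0,2,3,4,6,8,10}
'b' @ 1: {1,2,3,4,6,7,8,10,11}  [accepting]
'a' @ 2: {1,2,3,4,6,7,8,10,11}  [accepting]
'a' @ 3: {1,2,3,4,6,7,8,10,11}  [accepting]
'c' @ 4: {1,2,3,4,5,6,7,8,9,10,11}  [accepting]
after full input: {1,2,3,4,5,6,7,8,9,10,11}  (accept=1 in)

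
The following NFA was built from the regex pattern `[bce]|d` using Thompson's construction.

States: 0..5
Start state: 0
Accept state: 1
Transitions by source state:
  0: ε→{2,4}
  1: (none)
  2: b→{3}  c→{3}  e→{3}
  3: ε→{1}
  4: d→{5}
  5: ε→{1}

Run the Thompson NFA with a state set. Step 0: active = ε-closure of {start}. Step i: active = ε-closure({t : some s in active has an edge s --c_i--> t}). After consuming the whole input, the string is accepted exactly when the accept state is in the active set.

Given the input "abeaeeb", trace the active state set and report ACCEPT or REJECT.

Answer: REJECT

Steps:
S₀ = ε-closure({0}) = {0,2,4}
'a' @ 1: {}  — no active states
rest 'beaeeb' ignored (set empty)
end set {} — state 1 not in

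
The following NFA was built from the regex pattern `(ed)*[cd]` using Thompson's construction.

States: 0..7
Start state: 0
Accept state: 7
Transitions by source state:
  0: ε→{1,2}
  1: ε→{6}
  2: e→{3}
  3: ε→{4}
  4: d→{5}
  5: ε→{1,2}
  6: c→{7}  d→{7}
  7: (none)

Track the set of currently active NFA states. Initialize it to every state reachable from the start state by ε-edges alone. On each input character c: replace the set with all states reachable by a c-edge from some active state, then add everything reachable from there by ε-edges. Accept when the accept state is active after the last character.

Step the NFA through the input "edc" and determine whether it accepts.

start: ε-closure({0}) = {0,1,2,6}
'e' @ 1: {3,4}
'd' @ 2: {1,2,5,6}
'c' @ 3: {7}  (accept∈set)
final: {7}; accept 7 in set

Answer: ACCEPT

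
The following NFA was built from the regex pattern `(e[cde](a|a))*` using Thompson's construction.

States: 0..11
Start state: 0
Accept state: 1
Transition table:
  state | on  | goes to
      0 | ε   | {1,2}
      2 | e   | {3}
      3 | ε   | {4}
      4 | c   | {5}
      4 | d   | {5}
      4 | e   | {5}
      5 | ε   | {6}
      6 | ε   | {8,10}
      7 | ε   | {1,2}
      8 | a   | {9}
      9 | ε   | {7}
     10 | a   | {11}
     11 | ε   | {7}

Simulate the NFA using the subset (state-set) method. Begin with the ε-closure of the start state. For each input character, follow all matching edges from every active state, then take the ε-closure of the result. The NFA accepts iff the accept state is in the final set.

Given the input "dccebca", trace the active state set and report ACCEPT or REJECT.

start: ε-closure({0}) = {0,1,2}
'd' @ 1: {}  — dead — no transitions
rest 'ccebca' ignored (set empty)
after full input: {}  (accept=1 not in)

Answer: REJECT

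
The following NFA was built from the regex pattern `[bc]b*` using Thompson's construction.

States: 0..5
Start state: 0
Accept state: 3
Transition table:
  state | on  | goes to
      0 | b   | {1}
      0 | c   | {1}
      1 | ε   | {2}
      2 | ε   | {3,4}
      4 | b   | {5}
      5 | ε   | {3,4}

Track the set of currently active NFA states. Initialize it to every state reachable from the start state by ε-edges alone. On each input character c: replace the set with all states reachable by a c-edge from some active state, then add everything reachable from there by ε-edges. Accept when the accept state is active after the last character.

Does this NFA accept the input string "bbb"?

start: ε-closure({0}) = {0}
'b' @ 1: {1,2,3,4}  (accept∈set)
'b' @ 2: {3,4,5}  (accept∈set)
'b' @ 3: {3,4,5}  (accept∈set)
end set {3,4,5} — state 3 in

Answer: ACCEPT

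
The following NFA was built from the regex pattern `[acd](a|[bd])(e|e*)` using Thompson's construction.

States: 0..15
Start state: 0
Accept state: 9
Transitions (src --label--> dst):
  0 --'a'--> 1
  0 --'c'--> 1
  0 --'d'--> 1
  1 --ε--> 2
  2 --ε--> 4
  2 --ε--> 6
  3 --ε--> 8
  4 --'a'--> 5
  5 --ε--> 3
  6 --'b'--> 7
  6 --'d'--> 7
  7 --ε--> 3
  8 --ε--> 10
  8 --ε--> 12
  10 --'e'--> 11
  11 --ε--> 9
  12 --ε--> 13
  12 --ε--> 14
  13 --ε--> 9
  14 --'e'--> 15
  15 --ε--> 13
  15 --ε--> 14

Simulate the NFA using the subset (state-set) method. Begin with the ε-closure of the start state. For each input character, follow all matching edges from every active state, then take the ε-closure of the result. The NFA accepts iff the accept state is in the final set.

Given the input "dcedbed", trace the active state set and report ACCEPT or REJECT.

Answer: REJECT

Steps:
start: ε-closure({0}) = {0}
'd' @ 1: {1,2,4,6}
'c' @ 2: {}  — no active states
rest 'edbed' ignored (set empty)
end set {} — state 9 not in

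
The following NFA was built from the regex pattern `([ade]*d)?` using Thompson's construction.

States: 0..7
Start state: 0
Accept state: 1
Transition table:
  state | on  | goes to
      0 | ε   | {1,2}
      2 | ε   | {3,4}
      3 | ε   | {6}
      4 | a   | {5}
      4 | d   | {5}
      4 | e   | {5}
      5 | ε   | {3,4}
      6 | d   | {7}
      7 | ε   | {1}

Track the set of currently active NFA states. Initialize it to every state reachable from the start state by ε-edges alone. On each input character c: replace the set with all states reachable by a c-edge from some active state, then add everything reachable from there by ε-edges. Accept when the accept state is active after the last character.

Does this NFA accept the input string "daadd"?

start: ε-closure({0}) = {0,1,2,3,4,6}
'd' @ 1: {1,3,4,5,6,7}  [accepting]
'a' @ 2: {3,4,5,6}
'a' @ 3: {3,4,5,6}
'd' @ 4: {1,3,4,5,6,7}  [accepting]
'd' @ 5: {1,3,4,5,6,7}  [accepting]
end set {1,3,4,5,6,7} — state 1 in

Answer: ACCEPT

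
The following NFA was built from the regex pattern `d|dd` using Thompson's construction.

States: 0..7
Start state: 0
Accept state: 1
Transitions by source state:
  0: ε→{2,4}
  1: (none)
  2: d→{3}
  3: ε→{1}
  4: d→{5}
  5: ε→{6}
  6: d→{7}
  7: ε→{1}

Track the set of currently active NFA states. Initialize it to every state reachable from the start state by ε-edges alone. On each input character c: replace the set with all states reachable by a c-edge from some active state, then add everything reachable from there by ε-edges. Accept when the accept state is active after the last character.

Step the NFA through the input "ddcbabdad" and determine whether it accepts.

start: ε-closure({0}) = {0,2,4}
'd' @ 1: {1,3,5,6}  (accept∈set)
'd' @ 2: {1,7}  (accept∈set)
'c' @ 3: {}  — state set empty
rest 'babdad' ignored (set empty)
end set {} — state 1 not in

Answer: REJECT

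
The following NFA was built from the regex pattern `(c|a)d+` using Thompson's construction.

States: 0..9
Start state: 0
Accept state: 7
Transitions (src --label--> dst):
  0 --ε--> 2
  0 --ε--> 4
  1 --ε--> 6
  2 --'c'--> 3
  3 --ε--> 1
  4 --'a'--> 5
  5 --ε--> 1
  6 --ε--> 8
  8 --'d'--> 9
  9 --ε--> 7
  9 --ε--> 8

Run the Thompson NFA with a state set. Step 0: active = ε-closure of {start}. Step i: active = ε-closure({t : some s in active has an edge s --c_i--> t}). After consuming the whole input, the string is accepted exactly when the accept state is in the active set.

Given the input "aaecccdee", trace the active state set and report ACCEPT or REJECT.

initial (ε-close {0}): {0,2,4}
'a' @ 1: {1,5,6,8}
'a' @ 2: {}  — state set empty
rest 'ecccdee' ignored (set empty)
final: {}; accept 7 not in set

Answer: REJECT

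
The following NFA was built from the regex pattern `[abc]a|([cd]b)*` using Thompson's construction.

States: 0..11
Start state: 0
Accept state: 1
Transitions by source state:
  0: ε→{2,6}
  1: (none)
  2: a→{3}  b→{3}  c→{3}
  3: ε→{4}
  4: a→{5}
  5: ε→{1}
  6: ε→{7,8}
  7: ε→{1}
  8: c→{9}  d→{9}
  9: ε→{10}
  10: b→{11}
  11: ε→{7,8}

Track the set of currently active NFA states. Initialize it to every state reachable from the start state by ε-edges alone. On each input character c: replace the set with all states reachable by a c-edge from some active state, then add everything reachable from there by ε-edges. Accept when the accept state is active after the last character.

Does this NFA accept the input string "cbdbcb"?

S₀ = ε-closure({0}) = {0,1,2,6,7,8}
'c' @ 1: {3,4,9,10}
'b' @ 2: {1,7,8,11}  ✓accept
'd' @ 3: {9,10}
'b' @ 4: {1,7,8,11}  ✓accept
'c' @ 5: {9,10}
'b' @ 6: {1,7,8,11}  ✓accept
after full input: {1,7,8,11}  (accept=1 in)

Answer: ACCEPT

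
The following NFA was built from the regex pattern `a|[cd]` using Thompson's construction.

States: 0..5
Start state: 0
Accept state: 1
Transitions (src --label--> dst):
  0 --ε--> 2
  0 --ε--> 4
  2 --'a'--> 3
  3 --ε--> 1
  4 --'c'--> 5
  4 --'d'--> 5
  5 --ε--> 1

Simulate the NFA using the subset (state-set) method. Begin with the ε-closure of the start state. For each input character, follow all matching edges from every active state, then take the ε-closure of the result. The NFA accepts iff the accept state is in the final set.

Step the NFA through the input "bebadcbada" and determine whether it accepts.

S₀ = ε-closure({0}) = {0,2,4}
'b' @ 1: {}  — dead — no transitions
rest 'ebadcbada' ignored (set empty)
after full input: {}  (accept=1 not in)

Answer: REJECT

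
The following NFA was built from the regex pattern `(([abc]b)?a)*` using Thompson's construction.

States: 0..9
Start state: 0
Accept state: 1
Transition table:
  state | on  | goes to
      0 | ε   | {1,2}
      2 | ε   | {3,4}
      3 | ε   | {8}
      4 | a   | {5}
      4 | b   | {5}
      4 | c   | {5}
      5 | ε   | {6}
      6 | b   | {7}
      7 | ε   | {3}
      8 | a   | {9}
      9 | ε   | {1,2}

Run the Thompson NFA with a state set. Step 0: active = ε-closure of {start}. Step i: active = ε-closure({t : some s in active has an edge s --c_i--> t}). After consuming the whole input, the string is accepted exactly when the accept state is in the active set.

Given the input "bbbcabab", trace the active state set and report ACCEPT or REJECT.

Answer: REJECT

Derivation:
initial (ε-close {0}): {0,1,2,3,4,8}
'b' @ 1: {5,6}
'b' @ 2: {3,7,8}
'b' @ 3: {}  — state set empty
rest 'cabab' ignored (set empty)
after full input: {}  (accept=1 not in)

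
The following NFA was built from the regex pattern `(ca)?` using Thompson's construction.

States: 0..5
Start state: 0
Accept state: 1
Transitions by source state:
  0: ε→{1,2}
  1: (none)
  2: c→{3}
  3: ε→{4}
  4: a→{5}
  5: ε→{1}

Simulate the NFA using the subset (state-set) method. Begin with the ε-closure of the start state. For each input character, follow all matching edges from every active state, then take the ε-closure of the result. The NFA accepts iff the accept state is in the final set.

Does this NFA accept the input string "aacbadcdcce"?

S₀ = ε-closure({0}) = {0,1,2}
'a' @ 1: {}  — state set empty
rest 'acbadcdcce' ignored (set empty)
end set {} — state 1 not in

Answer: REJECT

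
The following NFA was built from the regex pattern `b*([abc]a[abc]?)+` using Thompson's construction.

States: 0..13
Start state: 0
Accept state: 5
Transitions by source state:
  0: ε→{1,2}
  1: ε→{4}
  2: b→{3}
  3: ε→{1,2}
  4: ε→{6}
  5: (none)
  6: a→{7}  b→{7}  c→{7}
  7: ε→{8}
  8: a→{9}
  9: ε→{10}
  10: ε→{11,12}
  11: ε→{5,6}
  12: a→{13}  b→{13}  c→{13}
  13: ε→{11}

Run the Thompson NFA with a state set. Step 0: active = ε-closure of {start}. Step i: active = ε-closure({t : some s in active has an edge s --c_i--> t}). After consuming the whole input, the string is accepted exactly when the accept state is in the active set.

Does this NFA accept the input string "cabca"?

Answer: ACCEPT

Derivation:
S₀ = ε-closure({0}) = {0,1,2,4,6}
'c' @ 1: {7,8}
'a' @ 2: {5,6,9,10,11,12}  ✓accept
'b' @ 3: {5,6,7,8,11,13}  ✓accept
'c' @ 4: {7,8}
'a' @ 5: {5,6,9,10,11,12}  ✓accept
after full input: {5,6,9,10,11,12}  (accept=5 in)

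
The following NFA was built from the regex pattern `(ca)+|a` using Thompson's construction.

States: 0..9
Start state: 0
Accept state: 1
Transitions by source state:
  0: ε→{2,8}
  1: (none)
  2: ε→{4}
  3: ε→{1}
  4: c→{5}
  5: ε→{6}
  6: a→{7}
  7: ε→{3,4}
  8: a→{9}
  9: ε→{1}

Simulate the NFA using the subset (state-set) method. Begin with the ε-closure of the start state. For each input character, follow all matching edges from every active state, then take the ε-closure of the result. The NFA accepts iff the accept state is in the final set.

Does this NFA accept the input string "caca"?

S₀ = ε-closure({0}) = {0,2,4,8}
'c' @ 1: {5,6}
'a' @ 2: {1,3,4,7}  (accept∈set)
'c' @ 3: {5,6}
'a' @ 4: {1,3,4,7}  (accept∈set)
end set {1,3,4,7} — state 1 in

Answer: ACCEPT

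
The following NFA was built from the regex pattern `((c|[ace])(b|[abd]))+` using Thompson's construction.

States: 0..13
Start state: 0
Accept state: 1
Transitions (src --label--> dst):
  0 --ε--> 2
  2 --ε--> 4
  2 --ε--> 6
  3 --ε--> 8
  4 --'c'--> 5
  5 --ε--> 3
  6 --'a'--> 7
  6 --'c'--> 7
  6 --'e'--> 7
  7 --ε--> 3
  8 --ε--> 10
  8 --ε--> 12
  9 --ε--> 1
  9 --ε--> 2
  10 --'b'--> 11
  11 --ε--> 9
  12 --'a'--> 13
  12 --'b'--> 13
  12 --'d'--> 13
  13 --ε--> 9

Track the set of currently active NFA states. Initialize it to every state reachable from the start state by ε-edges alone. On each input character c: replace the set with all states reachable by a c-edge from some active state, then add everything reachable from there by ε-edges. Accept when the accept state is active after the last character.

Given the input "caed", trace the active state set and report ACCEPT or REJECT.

Answer: ACCEPT

Trace:
S₀ = ε-closure({0}) = {0,2,4,6}
'c' @ 1: {3,5,7,8,10,12}
'a' @ 2: {1,2,4,6,9,13}  ✓accept
'e' @ 3: {3,7,8,10,12}
'd' @ 4: {1,2,4,6,9,13}  ✓accept
after full input: {1,2,4,6,9,13}  (accept=1 in)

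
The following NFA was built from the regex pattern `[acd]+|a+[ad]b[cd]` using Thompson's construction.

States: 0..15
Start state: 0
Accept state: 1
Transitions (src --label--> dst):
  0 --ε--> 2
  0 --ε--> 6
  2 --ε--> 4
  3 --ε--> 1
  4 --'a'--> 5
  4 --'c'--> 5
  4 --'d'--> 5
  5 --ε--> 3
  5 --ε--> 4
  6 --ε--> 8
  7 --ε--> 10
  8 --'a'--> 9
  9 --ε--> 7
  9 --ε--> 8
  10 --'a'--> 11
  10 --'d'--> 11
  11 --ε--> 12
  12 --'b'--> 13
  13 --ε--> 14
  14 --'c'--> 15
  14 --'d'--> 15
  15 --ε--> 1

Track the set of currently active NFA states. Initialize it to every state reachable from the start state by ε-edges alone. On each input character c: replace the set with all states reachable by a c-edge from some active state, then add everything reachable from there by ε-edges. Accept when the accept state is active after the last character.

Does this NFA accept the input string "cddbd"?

start: ε-closure({0}) = {0,2,4,6,8}
'c' @ 1: {1,3,4,5}  ✓accept
'd' @ 2: {1,3,4,5}  ✓accept
'd' @ 3: {1,3,4,5}  ✓accept
'b' @ 4: {}  — state set empty
rest 'd' ignored (set empty)
after full input: {}  (accept=1 not in)

Answer: REJECT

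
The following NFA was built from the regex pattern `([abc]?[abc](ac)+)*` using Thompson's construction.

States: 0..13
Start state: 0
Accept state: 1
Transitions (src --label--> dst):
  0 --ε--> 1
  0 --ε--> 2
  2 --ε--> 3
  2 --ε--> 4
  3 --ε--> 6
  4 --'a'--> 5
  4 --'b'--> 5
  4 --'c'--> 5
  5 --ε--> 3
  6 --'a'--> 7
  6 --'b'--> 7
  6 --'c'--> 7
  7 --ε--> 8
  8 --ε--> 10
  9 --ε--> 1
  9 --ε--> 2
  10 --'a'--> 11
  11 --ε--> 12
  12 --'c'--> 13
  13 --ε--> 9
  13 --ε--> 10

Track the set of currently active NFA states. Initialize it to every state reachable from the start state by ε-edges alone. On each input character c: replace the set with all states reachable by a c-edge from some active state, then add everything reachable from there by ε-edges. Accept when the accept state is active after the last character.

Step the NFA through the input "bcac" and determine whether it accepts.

Answer: ACCEPT

Trace:
start: ε-closure({0}) = {0,1,2,3,4,6}
'b' @ 1: {3,5,6,7,8,10}
'c' @ 2: {7,8,10}
'a' @ 3: {11,12}
'c' @ 4: {1,2,3,4,6,9,10,13}  ✓accept
final: {1,2,3,4,6,9,10,13}; accept 1 in set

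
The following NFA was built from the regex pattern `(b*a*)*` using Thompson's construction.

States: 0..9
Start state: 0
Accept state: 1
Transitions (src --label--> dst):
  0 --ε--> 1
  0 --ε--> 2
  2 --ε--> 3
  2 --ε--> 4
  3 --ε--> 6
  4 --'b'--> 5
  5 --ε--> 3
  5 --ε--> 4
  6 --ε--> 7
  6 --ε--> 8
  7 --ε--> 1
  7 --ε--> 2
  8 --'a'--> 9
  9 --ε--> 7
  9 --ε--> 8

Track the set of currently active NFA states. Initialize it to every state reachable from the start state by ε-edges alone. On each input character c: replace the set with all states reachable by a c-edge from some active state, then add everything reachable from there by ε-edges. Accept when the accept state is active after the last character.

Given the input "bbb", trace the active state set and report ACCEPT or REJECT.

Answer: ACCEPT

Derivation:
initial (ε-close {0}): {0,1,2,3,4,6,7,8}
'b' @ 1: {1,2,3,4,5,6,7,8}  [accepting]
'b' @ 2: {1,2,3,4,5,6,7,8}  [accepting]
'b' @ 3: {1,2,3,4,5,6,7,8}  [accepting]
after full input: {1,2,3,4,5,6,7,8}  (accept=1 in)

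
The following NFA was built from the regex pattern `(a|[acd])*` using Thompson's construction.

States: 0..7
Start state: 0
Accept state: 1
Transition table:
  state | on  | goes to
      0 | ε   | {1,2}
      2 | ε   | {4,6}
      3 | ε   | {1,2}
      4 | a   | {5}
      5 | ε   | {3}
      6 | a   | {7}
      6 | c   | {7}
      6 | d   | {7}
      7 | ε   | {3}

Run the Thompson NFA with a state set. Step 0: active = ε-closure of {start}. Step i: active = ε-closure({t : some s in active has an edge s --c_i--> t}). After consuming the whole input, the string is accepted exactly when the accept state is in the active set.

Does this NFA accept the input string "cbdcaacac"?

Answer: REJECT

Derivation:
start: ε-closure({0}) = {0,1,2,4,6}
'c' @ 1: {1,2,3,4,6,7}  [accepting]
'b' @ 2: {}  — no active states
rest 'dcaacac' ignored (set empty)
final: {}; accept 1 not in set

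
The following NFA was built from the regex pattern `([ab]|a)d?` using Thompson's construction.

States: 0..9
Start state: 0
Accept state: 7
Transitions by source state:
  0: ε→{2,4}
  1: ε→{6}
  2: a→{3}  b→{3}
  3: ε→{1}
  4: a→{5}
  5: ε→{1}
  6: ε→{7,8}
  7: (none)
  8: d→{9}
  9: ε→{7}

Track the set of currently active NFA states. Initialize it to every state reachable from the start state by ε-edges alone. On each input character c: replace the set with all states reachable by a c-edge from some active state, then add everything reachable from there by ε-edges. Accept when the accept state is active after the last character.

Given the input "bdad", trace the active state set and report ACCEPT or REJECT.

Answer: REJECT

Trace:
initial (ε-close {0}): {0,2,4}
'b' @ 1: {1,3,6,7,8}  (accept∈set)
'd' @ 2: {7,9}  (accept∈set)
'a' @ 3: {}  — no active states
rest 'd' ignored (set empty)
end set {} — state 7 not in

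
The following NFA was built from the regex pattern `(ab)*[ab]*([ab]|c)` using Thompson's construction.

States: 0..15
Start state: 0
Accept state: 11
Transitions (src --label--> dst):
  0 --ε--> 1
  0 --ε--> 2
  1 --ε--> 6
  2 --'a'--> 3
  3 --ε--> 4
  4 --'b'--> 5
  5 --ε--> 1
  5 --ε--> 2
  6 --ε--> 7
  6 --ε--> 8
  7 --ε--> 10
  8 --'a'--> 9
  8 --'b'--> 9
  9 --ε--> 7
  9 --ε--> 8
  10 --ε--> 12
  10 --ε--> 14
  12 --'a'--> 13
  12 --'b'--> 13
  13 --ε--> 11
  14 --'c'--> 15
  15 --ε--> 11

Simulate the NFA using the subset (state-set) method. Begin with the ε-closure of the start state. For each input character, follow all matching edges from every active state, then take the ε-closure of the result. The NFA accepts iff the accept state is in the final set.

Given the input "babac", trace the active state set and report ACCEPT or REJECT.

Answer: ACCEPT

Derivation:
S₀ = ε-closure({0}) = {0,1,2,6,7,8,10,12,14}
'b' @ 1: {7,8,9,10,11,12,13,14}  (accept∈set)
'a' @ 2: {7,8,9,10,11,12,13,14}  (accept∈set)
'b' @ 3: {7,8,9,10,11,12,13,14}  (accept∈set)
'a' @ 4: {7,8,9,10,11,12,13,14}  (accept∈set)
'c' @ 5: {11,15}  (accept∈set)
after full input: {11,15}  (accept=11 in)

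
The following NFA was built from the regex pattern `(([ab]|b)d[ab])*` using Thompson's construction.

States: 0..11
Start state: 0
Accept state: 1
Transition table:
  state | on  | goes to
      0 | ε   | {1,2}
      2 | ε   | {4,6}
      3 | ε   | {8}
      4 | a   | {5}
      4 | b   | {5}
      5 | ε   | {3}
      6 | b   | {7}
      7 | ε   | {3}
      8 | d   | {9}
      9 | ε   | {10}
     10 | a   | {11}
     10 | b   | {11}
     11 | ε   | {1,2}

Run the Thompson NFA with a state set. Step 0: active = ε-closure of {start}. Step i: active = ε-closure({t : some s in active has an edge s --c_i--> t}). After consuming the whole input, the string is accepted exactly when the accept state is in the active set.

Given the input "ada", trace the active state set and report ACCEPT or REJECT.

Answer: ACCEPT

Trace:
S₀ = ε-closure({0}) = {0,1,2,4,6}
'a' @ 1: {3,5,8}
'd' @ 2: {9,10}
'a' @ 3: {1,2,4,6,11}  (accept∈set)
final: {1,2,4,6,11}; accept 1 in set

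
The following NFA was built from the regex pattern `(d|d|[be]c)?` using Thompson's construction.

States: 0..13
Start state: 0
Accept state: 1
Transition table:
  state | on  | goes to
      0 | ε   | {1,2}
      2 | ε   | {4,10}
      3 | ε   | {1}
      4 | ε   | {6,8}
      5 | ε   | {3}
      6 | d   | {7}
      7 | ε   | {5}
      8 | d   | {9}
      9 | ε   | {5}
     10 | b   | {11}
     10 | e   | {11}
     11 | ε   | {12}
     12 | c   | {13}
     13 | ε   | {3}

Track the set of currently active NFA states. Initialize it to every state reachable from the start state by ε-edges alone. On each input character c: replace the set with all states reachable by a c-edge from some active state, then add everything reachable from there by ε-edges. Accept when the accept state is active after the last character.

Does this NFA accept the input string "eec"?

initial (ε-close {0}): {0,1,2,4,6,8,10}
'e' @ 1: {11,12}
'e' @ 2: {}  — state set empty
rest 'c' ignored (set empty)
final: {}; accept 1 not in set

Answer: REJECT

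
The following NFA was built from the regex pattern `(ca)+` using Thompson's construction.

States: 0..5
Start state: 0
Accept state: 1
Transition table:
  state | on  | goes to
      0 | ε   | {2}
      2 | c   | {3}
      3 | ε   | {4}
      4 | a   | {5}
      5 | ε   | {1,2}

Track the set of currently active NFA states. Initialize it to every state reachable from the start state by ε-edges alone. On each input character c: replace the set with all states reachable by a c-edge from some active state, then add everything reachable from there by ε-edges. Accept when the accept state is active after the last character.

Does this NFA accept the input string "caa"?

Answer: REJECT

Derivation:
start: ε-closure({0}) = {0,2}
'c' @ 1: {3,4}
'a' @ 2: {1,2,5}  ✓accept
'a' @ 3: {}  — no active states
after full input: {}  (accept=1 not in)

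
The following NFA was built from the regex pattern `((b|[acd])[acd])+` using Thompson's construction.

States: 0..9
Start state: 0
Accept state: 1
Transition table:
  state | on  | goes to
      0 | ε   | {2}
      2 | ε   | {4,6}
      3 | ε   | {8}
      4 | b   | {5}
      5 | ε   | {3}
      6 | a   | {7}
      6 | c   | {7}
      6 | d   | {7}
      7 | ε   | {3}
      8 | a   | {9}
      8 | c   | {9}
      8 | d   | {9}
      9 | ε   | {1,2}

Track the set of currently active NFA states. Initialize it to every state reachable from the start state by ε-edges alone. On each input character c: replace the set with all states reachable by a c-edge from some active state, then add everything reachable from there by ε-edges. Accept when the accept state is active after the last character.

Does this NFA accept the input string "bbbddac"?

S₀ = ε-closure({0}) = {0,2,4,6}
'b' @ 1: {3,5,8}
'b' @ 2: {}  — no active states
rest 'bddac' ignored (set empty)
end set {} — state 1 not in

Answer: REJECT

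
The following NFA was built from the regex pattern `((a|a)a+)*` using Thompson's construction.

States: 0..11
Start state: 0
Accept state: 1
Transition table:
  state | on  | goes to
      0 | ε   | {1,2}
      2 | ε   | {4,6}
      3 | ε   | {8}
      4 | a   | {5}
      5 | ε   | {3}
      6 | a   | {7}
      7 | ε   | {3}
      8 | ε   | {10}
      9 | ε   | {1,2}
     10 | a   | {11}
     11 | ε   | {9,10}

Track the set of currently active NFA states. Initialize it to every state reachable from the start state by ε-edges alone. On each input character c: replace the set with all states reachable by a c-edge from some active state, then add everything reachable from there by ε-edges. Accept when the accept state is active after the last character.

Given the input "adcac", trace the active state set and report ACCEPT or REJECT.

initial (ε-close {0}): {0,1,2,4,6}
'a' @ 1: {3,5,7,8,10}
'd' @ 2: {}  — no active states
rest 'cac' ignored (set empty)
after full input: {}  (accept=1 not in)

Answer: REJECT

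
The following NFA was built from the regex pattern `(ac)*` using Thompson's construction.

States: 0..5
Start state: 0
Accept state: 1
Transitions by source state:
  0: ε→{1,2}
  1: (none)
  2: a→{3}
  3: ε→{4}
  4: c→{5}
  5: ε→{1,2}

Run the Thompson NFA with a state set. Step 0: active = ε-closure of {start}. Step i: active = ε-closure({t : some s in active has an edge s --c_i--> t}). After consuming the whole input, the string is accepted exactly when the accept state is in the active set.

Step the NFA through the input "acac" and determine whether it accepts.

Answer: ACCEPT

Steps:
S₀ = ε-closure({0}) = {0,1,2}
'a' @ 1: {3,4}
'c' @ 2: {1,2,5}  [accepting]
'a' @ 3: {3,4}
'c' @ 4: {1,2,5}  [accepting]
final: {1,2,5}; accept 1 in set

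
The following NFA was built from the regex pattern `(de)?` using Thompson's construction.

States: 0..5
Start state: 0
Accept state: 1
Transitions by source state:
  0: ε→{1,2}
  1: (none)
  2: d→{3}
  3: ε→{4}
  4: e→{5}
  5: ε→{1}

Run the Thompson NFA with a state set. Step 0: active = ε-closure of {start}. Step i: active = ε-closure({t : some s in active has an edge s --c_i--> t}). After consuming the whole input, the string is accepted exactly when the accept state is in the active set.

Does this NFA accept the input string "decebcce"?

initial (ε-close {0}): {0,1,2}
'd' @ 1: {3,4}
'e' @ 2: {1,5}  ✓accept
'c' @ 3: {}  — state set empty
rest 'ebcce' ignored (set empty)
end set {} — state 1 not in

Answer: REJECT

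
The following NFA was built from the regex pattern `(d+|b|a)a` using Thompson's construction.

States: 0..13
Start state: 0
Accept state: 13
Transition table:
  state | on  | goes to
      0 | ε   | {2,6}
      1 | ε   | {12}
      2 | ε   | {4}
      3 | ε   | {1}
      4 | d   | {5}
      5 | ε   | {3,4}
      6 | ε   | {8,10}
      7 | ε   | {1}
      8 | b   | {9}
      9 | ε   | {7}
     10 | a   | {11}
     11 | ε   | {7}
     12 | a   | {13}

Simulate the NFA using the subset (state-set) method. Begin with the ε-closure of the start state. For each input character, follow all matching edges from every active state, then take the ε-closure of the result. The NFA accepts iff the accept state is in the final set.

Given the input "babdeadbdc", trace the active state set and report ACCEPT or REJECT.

Answer: REJECT

Steps:
start: ε-closure({0}) = {0,2,4,6,8,10}
'b' @ 1: {1,7,9,12}
'a' @ 2: {13}  ✓accept
'b' @ 3: {}  — dead — no transitions
rest 'deadbdc' ignored (set empty)
final: {}; accept 13 not in set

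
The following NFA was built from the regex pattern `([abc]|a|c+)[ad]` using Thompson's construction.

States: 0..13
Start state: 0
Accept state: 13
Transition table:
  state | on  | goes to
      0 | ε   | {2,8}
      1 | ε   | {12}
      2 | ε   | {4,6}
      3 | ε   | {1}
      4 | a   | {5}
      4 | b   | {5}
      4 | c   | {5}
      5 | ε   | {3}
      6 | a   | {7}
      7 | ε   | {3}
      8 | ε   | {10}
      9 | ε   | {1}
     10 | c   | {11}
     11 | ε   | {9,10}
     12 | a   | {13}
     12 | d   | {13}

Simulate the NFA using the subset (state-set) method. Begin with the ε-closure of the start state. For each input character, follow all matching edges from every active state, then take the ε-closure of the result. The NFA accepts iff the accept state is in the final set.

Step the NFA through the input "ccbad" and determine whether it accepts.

Answer: REJECT

Derivation:
S₀ = ε-closure({0}) = {0,2,4,6,8,10}
'c' @ 1: {1,3,5,9,10,11,12}
'c' @ 2: {1,9,10,11,12}
'b' @ 3: {}  — dead — no transitions
rest 'ad' ignored (set empty)
after full input: {}  (accept=13 not in)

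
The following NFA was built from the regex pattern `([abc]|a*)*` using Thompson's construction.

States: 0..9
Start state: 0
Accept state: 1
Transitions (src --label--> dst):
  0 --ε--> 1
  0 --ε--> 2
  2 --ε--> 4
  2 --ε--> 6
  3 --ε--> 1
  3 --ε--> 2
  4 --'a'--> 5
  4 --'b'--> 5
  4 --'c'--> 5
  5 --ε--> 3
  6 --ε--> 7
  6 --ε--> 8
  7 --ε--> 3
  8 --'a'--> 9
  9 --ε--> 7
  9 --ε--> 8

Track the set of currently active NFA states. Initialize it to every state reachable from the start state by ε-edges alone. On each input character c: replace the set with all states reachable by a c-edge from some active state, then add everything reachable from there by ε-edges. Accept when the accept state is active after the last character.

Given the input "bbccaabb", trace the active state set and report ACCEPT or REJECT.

S₀ = ε-closure({0}) = {0,1,2,3,4,6,7,8}
'b' @ 1: {1,2,3,4,5,6,7,8}  (accept∈set)
'b' @ 2: {1,2,3,4,5,6,7,8}  (accept∈set)
'c' @ 3: {1,2,3,4,5,6,7,8}  (accept∈set)
'c' @ 4: {1,2,3,4,5,6,7,8}  (accept∈set)
'a' @ 5: {1,2,3,4,5,6,7,8,9}  (accept∈set)
'a' @ 6: {1,2,3,4,5,6,7,8,9}  (accept∈set)
'b' @ 7: {1,2,3,4,5,6,7,8}  (accept∈set)
'b' @ 8: {1,2,3,4,5,6,7,8}  (accept∈set)
final: {1,2,3,4,5,6,7,8}; accept 1 in set

Answer: ACCEPT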